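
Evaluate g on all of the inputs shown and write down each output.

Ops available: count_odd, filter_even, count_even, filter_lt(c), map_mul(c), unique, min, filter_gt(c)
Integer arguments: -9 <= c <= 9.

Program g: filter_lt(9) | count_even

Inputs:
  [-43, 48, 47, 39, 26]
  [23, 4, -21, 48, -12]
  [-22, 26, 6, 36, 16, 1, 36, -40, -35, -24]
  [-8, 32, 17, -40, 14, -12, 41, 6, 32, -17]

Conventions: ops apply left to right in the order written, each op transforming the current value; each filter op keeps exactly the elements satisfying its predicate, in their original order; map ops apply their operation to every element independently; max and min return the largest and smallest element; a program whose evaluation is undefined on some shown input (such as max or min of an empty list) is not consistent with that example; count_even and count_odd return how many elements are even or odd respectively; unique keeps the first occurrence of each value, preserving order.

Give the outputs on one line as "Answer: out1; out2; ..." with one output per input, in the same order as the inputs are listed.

Execution, op by op:
  [-43, 48, 47, 39, 26] -> [-43] -> 0
  [23, 4, -21, 48, -12] -> [4, -21, -12] -> 2
  [-22, 26, 6, 36, 16, 1, 36, -40, -35, -24] -> [-22, 6, 1, -40, -35, -24] -> 4
  [-8, 32, 17, -40, 14, -12, 41, 6, 32, -17] -> [-8, -40, -12, 6, -17] -> 4

0; 2; 4; 4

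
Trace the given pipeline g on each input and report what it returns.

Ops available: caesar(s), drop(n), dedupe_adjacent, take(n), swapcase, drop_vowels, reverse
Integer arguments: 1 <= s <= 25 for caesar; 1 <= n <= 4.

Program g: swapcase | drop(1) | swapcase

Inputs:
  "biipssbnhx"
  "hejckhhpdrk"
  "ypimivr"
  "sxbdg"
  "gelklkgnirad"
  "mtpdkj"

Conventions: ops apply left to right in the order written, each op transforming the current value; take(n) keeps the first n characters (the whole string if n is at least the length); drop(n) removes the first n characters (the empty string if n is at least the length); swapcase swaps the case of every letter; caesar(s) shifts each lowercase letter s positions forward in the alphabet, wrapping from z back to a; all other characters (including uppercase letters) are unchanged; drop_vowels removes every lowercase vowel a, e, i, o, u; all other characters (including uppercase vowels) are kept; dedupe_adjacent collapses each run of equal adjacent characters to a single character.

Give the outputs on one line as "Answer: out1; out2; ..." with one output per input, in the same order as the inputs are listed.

Execution, op by op:
  "biipssbnhx" -> "BIIPSSBNHX" -> "IIPSSBNHX" -> "iipssbnhx"
  "hejckhhpdrk" -> "HEJCKHHPDRK" -> "EJCKHHPDRK" -> "ejckhhpdrk"
  "ypimivr" -> "YPIMIVR" -> "PIMIVR" -> "pimivr"
  "sxbdg" -> "SXBDG" -> "XBDG" -> "xbdg"
  "gelklkgnirad" -> "GELKLKGNIRAD" -> "ELKLKGNIRAD" -> "elklkgnirad"
  "mtpdkj" -> "MTPDKJ" -> "TPDKJ" -> "tpdkj"

"iipssbnhx"; "ejckhhpdrk"; "pimivr"; "xbdg"; "elklkgnirad"; "tpdkj"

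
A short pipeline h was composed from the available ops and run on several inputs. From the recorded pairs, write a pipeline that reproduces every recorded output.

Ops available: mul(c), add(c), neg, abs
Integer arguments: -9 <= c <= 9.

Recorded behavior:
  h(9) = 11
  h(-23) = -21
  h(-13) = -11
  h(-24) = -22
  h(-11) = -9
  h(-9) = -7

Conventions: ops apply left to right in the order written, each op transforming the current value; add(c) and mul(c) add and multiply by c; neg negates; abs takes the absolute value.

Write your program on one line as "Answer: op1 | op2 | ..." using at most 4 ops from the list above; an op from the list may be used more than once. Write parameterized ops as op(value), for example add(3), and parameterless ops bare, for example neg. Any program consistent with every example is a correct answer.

add(5) | add(-4) | add(1)

Check, running the answer program on each example:
  9 -> 14 -> 10 -> 11
  -23 -> -18 -> -22 -> -21
  -13 -> -8 -> -12 -> -11
  -24 -> -19 -> -23 -> -22
  -11 -> -6 -> -10 -> -9
  -9 -> -4 -> -8 -> -7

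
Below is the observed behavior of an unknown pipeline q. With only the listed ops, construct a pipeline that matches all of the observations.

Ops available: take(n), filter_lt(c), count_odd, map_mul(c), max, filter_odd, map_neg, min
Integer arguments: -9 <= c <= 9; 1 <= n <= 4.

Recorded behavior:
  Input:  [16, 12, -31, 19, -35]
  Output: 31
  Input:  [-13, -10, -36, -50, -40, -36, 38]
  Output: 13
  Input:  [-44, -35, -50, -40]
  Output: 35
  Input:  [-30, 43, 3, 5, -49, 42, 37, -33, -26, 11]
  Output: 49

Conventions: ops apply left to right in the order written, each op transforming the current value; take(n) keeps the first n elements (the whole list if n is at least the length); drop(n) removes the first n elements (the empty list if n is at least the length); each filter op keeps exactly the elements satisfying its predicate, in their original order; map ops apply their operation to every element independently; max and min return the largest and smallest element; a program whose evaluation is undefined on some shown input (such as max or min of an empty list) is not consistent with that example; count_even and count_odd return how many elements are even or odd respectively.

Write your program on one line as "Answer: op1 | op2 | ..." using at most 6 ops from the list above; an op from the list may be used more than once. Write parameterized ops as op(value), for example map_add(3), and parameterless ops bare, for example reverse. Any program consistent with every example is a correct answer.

filter_odd | take(4) | filter_lt(-1) | map_neg | min

Check, running the answer program on each example:
  [16, 12, -31, 19, -35] -> [-31, 19, -35] -> [-31, 19, -35] -> [-31, -35] -> [31, 35] -> 31
  [-13, -10, -36, -50, -40, -36, 38] -> [-13] -> [-13] -> [-13] -> [13] -> 13
  [-44, -35, -50, -40] -> [-35] -> [-35] -> [-35] -> [35] -> 35
  [-30, 43, 3, 5, -49, 42, 37, -33, -26, 11] -> [43, 3, 5, -49, 37, -33, 11] -> [43, 3, 5, -49] -> [-49] -> [49] -> 49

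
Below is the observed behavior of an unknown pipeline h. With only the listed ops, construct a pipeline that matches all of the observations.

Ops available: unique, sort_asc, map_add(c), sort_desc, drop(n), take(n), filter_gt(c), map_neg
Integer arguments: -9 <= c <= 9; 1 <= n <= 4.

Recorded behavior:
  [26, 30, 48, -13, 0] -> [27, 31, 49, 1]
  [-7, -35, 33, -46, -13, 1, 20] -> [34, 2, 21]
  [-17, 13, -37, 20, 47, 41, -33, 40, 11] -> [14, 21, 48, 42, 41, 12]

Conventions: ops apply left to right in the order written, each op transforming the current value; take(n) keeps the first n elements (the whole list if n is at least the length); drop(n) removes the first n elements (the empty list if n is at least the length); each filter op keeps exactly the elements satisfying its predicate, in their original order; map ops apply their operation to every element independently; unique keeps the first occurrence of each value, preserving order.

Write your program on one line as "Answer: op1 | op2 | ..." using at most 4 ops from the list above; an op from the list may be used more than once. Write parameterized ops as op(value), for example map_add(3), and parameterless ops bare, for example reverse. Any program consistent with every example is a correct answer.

map_add(-4) | filter_gt(-5) | map_add(5)

Check, running the answer program on each example:
  [26, 30, 48, -13, 0] -> [22, 26, 44, -17, -4] -> [22, 26, 44, -4] -> [27, 31, 49, 1]
  [-7, -35, 33, -46, -13, 1, 20] -> [-11, -39, 29, -50, -17, -3, 16] -> [29, -3, 16] -> [34, 2, 21]
  [-17, 13, -37, 20, 47, 41, -33, 40, 11] -> [-21, 9, -41, 16, 43, 37, -37, 36, 7] -> [9, 16, 43, 37, 36, 7] -> [14, 21, 48, 42, 41, 12]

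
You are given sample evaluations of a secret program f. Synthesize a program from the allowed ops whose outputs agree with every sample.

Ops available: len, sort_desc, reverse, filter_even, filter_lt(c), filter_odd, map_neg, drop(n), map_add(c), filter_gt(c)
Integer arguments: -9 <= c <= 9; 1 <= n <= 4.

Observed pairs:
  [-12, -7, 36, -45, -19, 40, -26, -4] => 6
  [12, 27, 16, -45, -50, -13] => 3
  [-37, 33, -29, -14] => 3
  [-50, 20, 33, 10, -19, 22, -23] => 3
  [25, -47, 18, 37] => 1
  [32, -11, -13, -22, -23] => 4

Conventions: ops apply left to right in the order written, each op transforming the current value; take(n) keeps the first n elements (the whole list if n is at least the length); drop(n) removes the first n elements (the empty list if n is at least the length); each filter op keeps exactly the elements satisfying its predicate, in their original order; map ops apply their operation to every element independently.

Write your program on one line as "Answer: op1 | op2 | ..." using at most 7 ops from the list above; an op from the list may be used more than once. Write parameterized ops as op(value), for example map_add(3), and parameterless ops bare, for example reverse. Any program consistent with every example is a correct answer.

map_add(3) | filter_lt(5) | reverse | map_neg | sort_desc | len

Check, running the answer program on each example:
  [-12, -7, 36, -45, -19, 40, -26, -4] -> [-9, -4, 39, -42, -16, 43, -23, -1] -> [-9, -4, -42, -16, -23, -1] -> [-1, -23, -16, -42, -4, -9] -> [1, 23, 16, 42, 4, 9] -> [42, 23, 16, 9, 4, 1] -> 6
  [12, 27, 16, -45, -50, -13] -> [15, 30, 19, -42, -47, -10] -> [-42, -47, -10] -> [-10, -47, -42] -> [10, 47, 42] -> [47, 42, 10] -> 3
  [-37, 33, -29, -14] -> [-34, 36, -26, -11] -> [-34, -26, -11] -> [-11, -26, -34] -> [11, 26, 34] -> [34, 26, 11] -> 3
  [-50, 20, 33, 10, -19, 22, -23] -> [-47, 23, 36, 13, -16, 25, -20] -> [-47, -16, -20] -> [-20, -16, -47] -> [20, 16, 47] -> [47, 20, 16] -> 3
  [25, -47, 18, 37] -> [28, -44, 21, 40] -> [-44] -> [-44] -> [44] -> [44] -> 1
  [32, -11, -13, -22, -23] -> [35, -8, -10, -19, -20] -> [-8, -10, -19, -20] -> [-20, -19, -10, -8] -> [20, 19, 10, 8] -> [20, 19, 10, 8] -> 4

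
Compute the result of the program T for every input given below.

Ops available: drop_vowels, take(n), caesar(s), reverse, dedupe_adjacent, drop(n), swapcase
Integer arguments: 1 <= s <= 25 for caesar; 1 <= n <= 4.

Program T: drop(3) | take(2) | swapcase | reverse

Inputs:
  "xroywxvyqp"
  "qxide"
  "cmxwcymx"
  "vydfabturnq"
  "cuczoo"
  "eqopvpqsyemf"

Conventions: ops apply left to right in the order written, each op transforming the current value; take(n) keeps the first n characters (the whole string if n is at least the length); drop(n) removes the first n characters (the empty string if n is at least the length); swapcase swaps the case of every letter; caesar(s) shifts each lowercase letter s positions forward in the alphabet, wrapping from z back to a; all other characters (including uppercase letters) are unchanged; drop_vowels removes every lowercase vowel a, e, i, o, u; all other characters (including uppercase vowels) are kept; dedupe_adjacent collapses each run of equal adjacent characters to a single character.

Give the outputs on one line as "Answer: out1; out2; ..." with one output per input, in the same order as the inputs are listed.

Execution, op by op:
  "xroywxvyqp" -> "ywxvyqp" -> "yw" -> "YW" -> "WY"
  "qxide" -> "de" -> "de" -> "DE" -> "ED"
  "cmxwcymx" -> "wcymx" -> "wc" -> "WC" -> "CW"
  "vydfabturnq" -> "fabturnq" -> "fa" -> "FA" -> "AF"
  "cuczoo" -> "zoo" -> "zo" -> "ZO" -> "OZ"
  "eqopvpqsyemf" -> "pvpqsyemf" -> "pv" -> "PV" -> "VP"

"WY"; "ED"; "CW"; "AF"; "OZ"; "VP"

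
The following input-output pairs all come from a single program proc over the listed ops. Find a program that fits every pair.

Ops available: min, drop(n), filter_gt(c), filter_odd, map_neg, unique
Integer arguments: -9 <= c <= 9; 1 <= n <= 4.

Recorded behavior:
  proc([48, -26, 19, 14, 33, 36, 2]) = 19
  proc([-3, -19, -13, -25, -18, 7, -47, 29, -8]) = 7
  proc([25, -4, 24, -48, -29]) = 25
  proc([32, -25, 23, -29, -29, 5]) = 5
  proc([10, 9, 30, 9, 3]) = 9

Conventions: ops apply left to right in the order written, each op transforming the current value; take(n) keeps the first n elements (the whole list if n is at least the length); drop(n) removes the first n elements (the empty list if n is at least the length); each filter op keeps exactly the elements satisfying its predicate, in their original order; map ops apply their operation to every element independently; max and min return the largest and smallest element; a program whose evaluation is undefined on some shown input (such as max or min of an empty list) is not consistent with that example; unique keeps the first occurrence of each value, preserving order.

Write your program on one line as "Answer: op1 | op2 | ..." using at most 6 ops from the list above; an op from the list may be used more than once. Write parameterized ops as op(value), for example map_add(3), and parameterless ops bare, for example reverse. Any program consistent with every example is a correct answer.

map_neg | filter_odd | map_neg | filter_gt(3) | unique | min

Check, running the answer program on each example:
  [48, -26, 19, 14, 33, 36, 2] -> [-48, 26, -19, -14, -33, -36, -2] -> [-19, -33] -> [19, 33] -> [19, 33] -> [19, 33] -> 19
  [-3, -19, -13, -25, -18, 7, -47, 29, -8] -> [3, 19, 13, 25, 18, -7, 47, -29, 8] -> [3, 19, 13, 25, -7, 47, -29] -> [-3, -19, -13, -25, 7, -47, 29] -> [7, 29] -> [7, 29] -> 7
  [25, -4, 24, -48, -29] -> [-25, 4, -24, 48, 29] -> [-25, 29] -> [25, -29] -> [25] -> [25] -> 25
  [32, -25, 23, -29, -29, 5] -> [-32, 25, -23, 29, 29, -5] -> [25, -23, 29, 29, -5] -> [-25, 23, -29, -29, 5] -> [23, 5] -> [23, 5] -> 5
  [10, 9, 30, 9, 3] -> [-10, -9, -30, -9, -3] -> [-9, -9, -3] -> [9, 9, 3] -> [9, 9] -> [9] -> 9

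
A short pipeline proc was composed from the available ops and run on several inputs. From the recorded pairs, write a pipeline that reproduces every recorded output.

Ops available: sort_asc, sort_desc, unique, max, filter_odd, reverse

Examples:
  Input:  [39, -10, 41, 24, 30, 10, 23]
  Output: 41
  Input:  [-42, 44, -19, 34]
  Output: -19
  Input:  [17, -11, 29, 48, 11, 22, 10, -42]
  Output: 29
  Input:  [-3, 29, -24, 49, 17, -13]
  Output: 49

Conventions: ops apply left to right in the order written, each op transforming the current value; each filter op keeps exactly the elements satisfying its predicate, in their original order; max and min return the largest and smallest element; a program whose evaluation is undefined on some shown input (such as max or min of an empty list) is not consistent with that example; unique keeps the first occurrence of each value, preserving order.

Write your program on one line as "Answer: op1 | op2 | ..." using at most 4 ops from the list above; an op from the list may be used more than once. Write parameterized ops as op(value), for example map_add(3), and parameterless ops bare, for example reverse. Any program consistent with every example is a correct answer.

filter_odd | sort_desc | sort_asc | max

Check, running the answer program on each example:
  [39, -10, 41, 24, 30, 10, 23] -> [39, 41, 23] -> [41, 39, 23] -> [23, 39, 41] -> 41
  [-42, 44, -19, 34] -> [-19] -> [-19] -> [-19] -> -19
  [17, -11, 29, 48, 11, 22, 10, -42] -> [17, -11, 29, 11] -> [29, 17, 11, -11] -> [-11, 11, 17, 29] -> 29
  [-3, 29, -24, 49, 17, -13] -> [-3, 29, 49, 17, -13] -> [49, 29, 17, -3, -13] -> [-13, -3, 17, 29, 49] -> 49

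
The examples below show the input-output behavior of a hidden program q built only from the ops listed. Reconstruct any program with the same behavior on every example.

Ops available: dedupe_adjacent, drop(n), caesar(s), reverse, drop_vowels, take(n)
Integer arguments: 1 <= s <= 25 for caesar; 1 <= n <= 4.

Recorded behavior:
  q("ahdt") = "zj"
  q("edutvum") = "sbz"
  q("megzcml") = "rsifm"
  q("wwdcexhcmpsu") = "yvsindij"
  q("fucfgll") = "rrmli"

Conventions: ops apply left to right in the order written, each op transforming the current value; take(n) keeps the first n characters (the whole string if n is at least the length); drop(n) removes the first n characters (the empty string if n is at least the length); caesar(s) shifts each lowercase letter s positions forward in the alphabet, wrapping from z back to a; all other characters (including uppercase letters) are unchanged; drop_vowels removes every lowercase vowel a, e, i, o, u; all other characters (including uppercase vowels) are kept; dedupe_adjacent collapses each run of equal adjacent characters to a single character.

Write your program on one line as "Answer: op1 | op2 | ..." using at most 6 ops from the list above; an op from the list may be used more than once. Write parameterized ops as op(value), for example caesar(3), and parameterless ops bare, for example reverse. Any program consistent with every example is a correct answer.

drop(2) | drop_vowels | caesar(18) | caesar(14) | reverse

Check, running the answer program on each example:
  "ahdt" -> "dt" -> "dt" -> "vl" -> "jz" -> "zj"
  "edutvum" -> "utvum" -> "tvm" -> "lne" -> "zbs" -> "sbz"
  "megzcml" -> "gzcml" -> "gzcml" -> "yrued" -> "mfisr" -> "rsifm"
  "wwdcexhcmpsu" -> "dcexhcmpsu" -> "dcxhcmps" -> "vupzuehk" -> "jidnisvy" -> "yvsindij"
  "fucfgll" -> "cfgll" -> "cfgll" -> "uxydd" -> "ilmrr" -> "rrmli"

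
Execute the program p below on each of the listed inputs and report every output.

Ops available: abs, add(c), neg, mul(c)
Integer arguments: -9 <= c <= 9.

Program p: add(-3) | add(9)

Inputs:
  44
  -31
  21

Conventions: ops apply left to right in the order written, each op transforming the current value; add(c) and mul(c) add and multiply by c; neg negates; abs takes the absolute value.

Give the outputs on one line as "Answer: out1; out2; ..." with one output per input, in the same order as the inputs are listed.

Execution, op by op:
  44 -> 41 -> 50
  -31 -> -34 -> -25
  21 -> 18 -> 27

50; -25; 27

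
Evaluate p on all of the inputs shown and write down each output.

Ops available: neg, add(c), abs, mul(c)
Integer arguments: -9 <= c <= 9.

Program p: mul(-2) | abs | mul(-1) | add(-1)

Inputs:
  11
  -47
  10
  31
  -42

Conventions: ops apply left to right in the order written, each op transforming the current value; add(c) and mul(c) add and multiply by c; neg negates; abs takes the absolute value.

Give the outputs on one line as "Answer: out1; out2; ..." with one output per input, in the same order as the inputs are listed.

Execution, op by op:
  11 -> -22 -> 22 -> -22 -> -23
  -47 -> 94 -> 94 -> -94 -> -95
  10 -> -20 -> 20 -> -20 -> -21
  31 -> -62 -> 62 -> -62 -> -63
  -42 -> 84 -> 84 -> -84 -> -85

-23; -95; -21; -63; -85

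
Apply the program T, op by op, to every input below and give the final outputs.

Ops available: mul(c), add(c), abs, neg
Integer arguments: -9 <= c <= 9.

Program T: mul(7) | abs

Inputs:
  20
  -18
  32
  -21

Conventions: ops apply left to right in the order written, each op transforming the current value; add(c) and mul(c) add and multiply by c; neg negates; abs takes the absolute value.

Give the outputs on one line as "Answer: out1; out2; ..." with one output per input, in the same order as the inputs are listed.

140; 126; 224; 147

Execution, op by op:
  20 -> 140 -> 140
  -18 -> -126 -> 126
  32 -> 224 -> 224
  -21 -> -147 -> 147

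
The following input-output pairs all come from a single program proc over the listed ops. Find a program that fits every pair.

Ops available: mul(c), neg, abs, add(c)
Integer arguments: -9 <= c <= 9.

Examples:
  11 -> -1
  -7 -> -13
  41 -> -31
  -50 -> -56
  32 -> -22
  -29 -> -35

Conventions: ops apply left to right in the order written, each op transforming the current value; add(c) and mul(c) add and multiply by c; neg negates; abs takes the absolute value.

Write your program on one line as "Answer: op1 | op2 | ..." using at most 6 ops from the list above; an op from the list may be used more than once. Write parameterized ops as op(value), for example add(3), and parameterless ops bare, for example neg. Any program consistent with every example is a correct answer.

neg | add(4) | add(4) | abs | neg | add(2)

Check, running the answer program on each example:
  11 -> -11 -> -7 -> -3 -> 3 -> -3 -> -1
  -7 -> 7 -> 11 -> 15 -> 15 -> -15 -> -13
  41 -> -41 -> -37 -> -33 -> 33 -> -33 -> -31
  -50 -> 50 -> 54 -> 58 -> 58 -> -58 -> -56
  32 -> -32 -> -28 -> -24 -> 24 -> -24 -> -22
  -29 -> 29 -> 33 -> 37 -> 37 -> -37 -> -35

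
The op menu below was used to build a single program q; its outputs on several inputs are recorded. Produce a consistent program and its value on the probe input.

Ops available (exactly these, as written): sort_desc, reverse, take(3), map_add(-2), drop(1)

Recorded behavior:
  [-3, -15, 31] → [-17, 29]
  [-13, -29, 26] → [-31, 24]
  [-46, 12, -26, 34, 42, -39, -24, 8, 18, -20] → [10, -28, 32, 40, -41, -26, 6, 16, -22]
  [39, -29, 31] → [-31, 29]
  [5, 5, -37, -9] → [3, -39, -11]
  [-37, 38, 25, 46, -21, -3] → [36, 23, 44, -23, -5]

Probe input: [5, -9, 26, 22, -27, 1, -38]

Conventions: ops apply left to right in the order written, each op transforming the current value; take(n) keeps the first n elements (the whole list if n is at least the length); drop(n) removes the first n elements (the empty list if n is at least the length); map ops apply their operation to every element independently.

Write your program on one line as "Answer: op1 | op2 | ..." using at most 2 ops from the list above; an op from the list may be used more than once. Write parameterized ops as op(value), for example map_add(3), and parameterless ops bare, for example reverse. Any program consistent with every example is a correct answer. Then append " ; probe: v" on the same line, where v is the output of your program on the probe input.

drop(1) | map_add(-2) ; probe: [-11, 24, 20, -29, -1, -40]

Check, running the answer program on each example:
  [-3, -15, 31] -> [-15, 31] -> [-17, 29]
  [-13, -29, 26] -> [-29, 26] -> [-31, 24]
  [-46, 12, -26, 34, 42, -39, -24, 8, 18, -20] -> [12, -26, 34, 42, -39, -24, 8, 18, -20] -> [10, -28, 32, 40, -41, -26, 6, 16, -22]
  [39, -29, 31] -> [-29, 31] -> [-31, 29]
  [5, 5, -37, -9] -> [5, -37, -9] -> [3, -39, -11]
  [-37, 38, 25, 46, -21, -3] -> [38, 25, 46, -21, -3] -> [36, 23, 44, -23, -5]
  probe: [5, -9, 26, 22, -27, 1, -38] -> [-9, 26, 22, -27, 1, -38] -> [-11, 24, 20, -29, -1, -40]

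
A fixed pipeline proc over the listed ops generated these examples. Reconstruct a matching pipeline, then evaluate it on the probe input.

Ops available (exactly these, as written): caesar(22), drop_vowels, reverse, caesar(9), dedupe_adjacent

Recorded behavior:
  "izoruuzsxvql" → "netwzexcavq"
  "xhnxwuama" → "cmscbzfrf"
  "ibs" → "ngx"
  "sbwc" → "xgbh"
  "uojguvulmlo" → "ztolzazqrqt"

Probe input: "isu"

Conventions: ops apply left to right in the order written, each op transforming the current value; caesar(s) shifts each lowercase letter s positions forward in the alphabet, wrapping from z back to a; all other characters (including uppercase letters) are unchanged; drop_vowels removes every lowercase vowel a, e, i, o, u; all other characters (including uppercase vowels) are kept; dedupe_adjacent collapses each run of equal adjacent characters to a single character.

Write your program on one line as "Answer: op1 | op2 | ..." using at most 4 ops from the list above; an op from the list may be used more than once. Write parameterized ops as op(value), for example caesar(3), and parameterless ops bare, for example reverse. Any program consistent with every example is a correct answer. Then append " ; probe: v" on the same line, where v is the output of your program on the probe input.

dedupe_adjacent | caesar(22) | caesar(9) ; probe: "nxz"

Check, running the answer program on each example:
  "izoruuzsxvql" -> "izoruzsxvql" -> "evknqvotrmh" -> "netwzexcavq"
  "xhnxwuama" -> "xhnxwuama" -> "tdjtsqwiw" -> "cmscbzfrf"
  "ibs" -> "ibs" -> "exo" -> "ngx"
  "sbwc" -> "sbwc" -> "oxsy" -> "xgbh"
  "uojguvulmlo" -> "uojguvulmlo" -> "qkfcqrqhihk" -> "ztolzazqrqt"
  probe: "isu" -> "isu" -> "eoq" -> "nxz"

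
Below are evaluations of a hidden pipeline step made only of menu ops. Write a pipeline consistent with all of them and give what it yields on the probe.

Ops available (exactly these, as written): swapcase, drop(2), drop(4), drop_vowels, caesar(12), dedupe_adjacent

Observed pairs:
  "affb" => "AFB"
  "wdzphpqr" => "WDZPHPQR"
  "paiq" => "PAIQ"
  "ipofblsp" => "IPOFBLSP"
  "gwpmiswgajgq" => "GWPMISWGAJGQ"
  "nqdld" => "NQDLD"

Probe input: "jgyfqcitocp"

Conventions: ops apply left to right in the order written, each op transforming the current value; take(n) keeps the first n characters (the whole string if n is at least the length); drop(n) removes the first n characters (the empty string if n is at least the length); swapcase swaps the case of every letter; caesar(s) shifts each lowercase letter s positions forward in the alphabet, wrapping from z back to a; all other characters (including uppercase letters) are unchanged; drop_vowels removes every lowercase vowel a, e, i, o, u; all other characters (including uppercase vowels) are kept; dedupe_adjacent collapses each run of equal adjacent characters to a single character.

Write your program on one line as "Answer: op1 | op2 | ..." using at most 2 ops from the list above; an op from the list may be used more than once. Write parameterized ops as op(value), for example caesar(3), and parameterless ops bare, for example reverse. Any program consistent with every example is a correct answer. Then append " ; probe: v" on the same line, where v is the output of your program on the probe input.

dedupe_adjacent | swapcase ; probe: "JGYFQCITOCP"

Check, running the answer program on each example:
  "affb" -> "afb" -> "AFB"
  "wdzphpqr" -> "wdzphpqr" -> "WDZPHPQR"
  "paiq" -> "paiq" -> "PAIQ"
  "ipofblsp" -> "ipofblsp" -> "IPOFBLSP"
  "gwpmiswgajgq" -> "gwpmiswgajgq" -> "GWPMISWGAJGQ"
  "nqdld" -> "nqdld" -> "NQDLD"
  probe: "jgyfqcitocp" -> "jgyfqcitocp" -> "JGYFQCITOCP"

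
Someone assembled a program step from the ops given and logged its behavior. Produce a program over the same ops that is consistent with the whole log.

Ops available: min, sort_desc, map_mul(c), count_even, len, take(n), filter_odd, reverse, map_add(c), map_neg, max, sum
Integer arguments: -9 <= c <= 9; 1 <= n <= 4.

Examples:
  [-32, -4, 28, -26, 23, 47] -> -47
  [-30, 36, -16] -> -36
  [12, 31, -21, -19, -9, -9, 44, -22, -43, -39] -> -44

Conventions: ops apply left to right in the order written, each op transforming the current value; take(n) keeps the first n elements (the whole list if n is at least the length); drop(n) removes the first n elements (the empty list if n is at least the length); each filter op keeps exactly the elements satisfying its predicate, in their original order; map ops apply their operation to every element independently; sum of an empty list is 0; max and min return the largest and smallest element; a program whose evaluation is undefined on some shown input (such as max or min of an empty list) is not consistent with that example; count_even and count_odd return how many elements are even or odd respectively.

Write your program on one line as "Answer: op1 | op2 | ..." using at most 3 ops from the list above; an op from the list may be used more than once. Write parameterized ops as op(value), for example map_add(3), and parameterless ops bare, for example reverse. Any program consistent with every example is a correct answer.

map_neg | min

Check, running the answer program on each example:
  [-32, -4, 28, -26, 23, 47] -> [32, 4, -28, 26, -23, -47] -> -47
  [-30, 36, -16] -> [30, -36, 16] -> -36
  [12, 31, -21, -19, -9, -9, 44, -22, -43, -39] -> [-12, -31, 21, 19, 9, 9, -44, 22, 43, 39] -> -44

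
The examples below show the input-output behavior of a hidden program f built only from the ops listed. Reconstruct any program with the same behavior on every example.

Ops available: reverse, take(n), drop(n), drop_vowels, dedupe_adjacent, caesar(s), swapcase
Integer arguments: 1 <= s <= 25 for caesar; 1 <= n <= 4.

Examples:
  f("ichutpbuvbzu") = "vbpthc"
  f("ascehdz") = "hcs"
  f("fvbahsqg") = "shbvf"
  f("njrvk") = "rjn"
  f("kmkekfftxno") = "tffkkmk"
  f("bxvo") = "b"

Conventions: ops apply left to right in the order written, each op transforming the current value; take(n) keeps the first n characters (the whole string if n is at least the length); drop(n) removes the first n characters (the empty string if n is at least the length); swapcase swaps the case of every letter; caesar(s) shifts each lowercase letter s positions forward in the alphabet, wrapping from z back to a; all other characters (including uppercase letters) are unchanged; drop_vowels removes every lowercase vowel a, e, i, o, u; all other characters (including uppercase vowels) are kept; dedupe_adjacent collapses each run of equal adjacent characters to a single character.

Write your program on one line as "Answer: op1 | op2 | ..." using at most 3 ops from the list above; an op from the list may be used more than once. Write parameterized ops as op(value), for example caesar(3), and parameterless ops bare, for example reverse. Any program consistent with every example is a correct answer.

reverse | drop_vowels | drop(2)

Check, running the answer program on each example:
  "ichutpbuvbzu" -> "uzbvubptuhci" -> "zbvbpthc" -> "vbpthc"
  "ascehdz" -> "zdhecsa" -> "zdhcs" -> "hcs"
  "fvbahsqg" -> "gqshabvf" -> "gqshbvf" -> "shbvf"
  "njrvk" -> "kvrjn" -> "kvrjn" -> "rjn"
  "kmkekfftxno" -> "onxtffkekmk" -> "nxtffkkmk" -> "tffkkmk"
  "bxvo" -> "ovxb" -> "vxb" -> "b"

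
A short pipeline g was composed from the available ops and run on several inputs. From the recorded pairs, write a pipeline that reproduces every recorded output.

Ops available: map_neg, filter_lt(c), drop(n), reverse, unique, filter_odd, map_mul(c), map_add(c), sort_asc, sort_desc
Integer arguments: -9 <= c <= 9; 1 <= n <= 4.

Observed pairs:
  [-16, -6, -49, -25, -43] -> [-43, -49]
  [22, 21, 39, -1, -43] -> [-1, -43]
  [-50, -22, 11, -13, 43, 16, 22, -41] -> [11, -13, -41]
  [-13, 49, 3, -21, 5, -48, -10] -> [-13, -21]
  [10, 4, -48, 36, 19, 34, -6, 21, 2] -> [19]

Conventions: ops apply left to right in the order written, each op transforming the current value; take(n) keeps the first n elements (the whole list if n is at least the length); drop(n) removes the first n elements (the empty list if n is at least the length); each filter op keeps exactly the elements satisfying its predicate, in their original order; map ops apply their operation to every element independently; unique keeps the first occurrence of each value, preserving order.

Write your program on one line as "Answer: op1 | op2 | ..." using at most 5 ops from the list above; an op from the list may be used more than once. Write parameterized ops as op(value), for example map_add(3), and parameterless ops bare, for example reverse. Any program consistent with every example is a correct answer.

sort_asc | reverse | drop(3) | filter_odd

Check, running the answer program on each example:
  [-16, -6, -49, -25, -43] -> [-49, -43, -25, -16, -6] -> [-6, -16, -25, -43, -49] -> [-43, -49] -> [-43, -49]
  [22, 21, 39, -1, -43] -> [-43, -1, 21, 22, 39] -> [39, 22, 21, -1, -43] -> [-1, -43] -> [-1, -43]
  [-50, -22, 11, -13, 43, 16, 22, -41] -> [-50, -41, -22, -13, 11, 16, 22, 43] -> [43, 22, 16, 11, -13, -22, -41, -50] -> [11, -13, -22, -41, -50] -> [11, -13, -41]
  [-13, 49, 3, -21, 5, -48, -10] -> [-48, -21, -13, -10, 3, 5, 49] -> [49, 5, 3, -10, -13, -21, -48] -> [-10, -13, -21, -48] -> [-13, -21]
  [10, 4, -48, 36, 19, 34, -6, 21, 2] -> [-48, -6, 2, 4, 10, 19, 21, 34, 36] -> [36, 34, 21, 19, 10, 4, 2, -6, -48] -> [19, 10, 4, 2, -6, -48] -> [19]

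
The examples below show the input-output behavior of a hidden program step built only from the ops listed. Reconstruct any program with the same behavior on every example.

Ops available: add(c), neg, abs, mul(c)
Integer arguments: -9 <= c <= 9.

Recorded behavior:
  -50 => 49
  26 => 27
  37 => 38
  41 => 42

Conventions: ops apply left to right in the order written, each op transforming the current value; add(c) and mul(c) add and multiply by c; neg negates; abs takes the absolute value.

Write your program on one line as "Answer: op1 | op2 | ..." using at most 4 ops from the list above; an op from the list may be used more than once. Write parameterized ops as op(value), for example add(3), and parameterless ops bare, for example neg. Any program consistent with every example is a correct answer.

neg | add(-1) | abs

Check, running the answer program on each example:
  -50 -> 50 -> 49 -> 49
  26 -> -26 -> -27 -> 27
  37 -> -37 -> -38 -> 38
  41 -> -41 -> -42 -> 42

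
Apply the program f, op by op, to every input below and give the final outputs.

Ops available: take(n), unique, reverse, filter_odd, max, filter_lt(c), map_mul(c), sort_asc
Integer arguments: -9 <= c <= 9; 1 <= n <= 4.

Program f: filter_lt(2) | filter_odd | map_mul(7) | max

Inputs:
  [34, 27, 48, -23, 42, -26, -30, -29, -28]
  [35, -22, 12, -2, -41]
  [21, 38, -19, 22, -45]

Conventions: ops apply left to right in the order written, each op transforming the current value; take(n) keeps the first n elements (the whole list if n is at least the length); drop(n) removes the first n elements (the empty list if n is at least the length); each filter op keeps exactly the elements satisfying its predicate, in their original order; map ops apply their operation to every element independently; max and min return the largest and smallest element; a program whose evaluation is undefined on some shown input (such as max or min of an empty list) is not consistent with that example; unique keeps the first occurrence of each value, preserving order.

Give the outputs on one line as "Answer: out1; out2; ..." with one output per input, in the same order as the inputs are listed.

-161; -287; -133

Execution, op by op:
  [34, 27, 48, -23, 42, -26, -30, -29, -28] -> [-23, -26, -30, -29, -28] -> [-23, -29] -> [-161, -203] -> -161
  [35, -22, 12, -2, -41] -> [-22, -2, -41] -> [-41] -> [-287] -> -287
  [21, 38, -19, 22, -45] -> [-19, -45] -> [-19, -45] -> [-133, -315] -> -133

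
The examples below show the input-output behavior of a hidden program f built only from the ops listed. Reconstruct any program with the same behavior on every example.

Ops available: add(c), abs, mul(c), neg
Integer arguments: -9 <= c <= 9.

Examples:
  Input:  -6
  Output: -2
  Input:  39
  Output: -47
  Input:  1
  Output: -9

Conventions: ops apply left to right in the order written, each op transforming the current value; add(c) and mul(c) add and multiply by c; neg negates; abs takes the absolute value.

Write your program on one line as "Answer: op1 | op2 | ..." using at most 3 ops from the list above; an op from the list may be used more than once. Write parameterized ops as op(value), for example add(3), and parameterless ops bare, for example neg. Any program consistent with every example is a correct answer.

neg | add(-8)

Check, running the answer program on each example:
  -6 -> 6 -> -2
  39 -> -39 -> -47
  1 -> -1 -> -9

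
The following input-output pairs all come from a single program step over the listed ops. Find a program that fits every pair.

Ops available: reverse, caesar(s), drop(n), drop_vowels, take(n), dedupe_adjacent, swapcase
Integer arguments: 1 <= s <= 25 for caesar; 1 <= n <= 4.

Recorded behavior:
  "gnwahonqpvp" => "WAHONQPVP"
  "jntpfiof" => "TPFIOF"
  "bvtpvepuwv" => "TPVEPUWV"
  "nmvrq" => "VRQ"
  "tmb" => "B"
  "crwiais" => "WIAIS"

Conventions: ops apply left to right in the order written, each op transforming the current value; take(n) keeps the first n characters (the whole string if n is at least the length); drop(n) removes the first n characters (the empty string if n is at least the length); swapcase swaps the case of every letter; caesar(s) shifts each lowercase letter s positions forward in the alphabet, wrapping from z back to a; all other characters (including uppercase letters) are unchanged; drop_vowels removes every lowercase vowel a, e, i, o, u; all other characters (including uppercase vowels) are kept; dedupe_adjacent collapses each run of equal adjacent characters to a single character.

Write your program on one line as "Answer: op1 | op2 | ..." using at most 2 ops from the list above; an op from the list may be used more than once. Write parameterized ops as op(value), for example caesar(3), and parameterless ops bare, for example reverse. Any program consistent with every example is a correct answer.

swapcase | drop(2)

Check, running the answer program on each example:
  "gnwahonqpvp" -> "GNWAHONQPVP" -> "WAHONQPVP"
  "jntpfiof" -> "JNTPFIOF" -> "TPFIOF"
  "bvtpvepuwv" -> "BVTPVEPUWV" -> "TPVEPUWV"
  "nmvrq" -> "NMVRQ" -> "VRQ"
  "tmb" -> "TMB" -> "B"
  "crwiais" -> "CRWIAIS" -> "WIAIS"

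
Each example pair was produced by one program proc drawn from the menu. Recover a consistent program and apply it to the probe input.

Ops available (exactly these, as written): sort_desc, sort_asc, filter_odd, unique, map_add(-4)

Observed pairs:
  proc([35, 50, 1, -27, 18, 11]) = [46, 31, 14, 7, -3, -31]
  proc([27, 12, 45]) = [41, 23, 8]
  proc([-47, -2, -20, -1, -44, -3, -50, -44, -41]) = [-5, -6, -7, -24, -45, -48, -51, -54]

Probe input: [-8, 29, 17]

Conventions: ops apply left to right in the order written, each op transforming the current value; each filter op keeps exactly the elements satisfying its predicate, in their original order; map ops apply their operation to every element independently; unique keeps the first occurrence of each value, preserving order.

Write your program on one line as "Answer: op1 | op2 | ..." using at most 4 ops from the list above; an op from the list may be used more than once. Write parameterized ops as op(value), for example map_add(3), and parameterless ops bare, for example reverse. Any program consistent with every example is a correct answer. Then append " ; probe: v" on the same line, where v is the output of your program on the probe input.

unique | map_add(-4) | sort_desc ; probe: [25, 13, -12]

Check, running the answer program on each example:
  [35, 50, 1, -27, 18, 11] -> [35, 50, 1, -27, 18, 11] -> [31, 46, -3, -31, 14, 7] -> [46, 31, 14, 7, -3, -31]
  [27, 12, 45] -> [27, 12, 45] -> [23, 8, 41] -> [41, 23, 8]
  [-47, -2, -20, -1, -44, -3, -50, -44, -41] -> [-47, -2, -20, -1, -44, -3, -50, -41] -> [-51, -6, -24, -5, -48, -7, -54, -45] -> [-5, -6, -7, -24, -45, -48, -51, -54]
  probe: [-8, 29, 17] -> [-8, 29, 17] -> [-12, 25, 13] -> [25, 13, -12]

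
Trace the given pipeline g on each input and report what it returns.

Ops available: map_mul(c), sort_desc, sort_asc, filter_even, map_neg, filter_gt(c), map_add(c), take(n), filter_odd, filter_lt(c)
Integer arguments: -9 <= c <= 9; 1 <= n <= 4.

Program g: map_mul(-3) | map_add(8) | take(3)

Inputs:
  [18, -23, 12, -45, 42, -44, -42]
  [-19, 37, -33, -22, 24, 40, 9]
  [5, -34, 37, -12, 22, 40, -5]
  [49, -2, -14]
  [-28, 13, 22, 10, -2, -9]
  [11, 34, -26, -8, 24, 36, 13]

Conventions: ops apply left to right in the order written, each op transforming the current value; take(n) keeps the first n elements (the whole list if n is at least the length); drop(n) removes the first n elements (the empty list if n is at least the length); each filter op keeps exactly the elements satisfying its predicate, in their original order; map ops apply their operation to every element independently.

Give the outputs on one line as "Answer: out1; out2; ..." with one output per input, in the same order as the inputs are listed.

Execution, op by op:
  [18, -23, 12, -45, 42, -44, -42] -> [-54, 69, -36, 135, -126, 132, 126] -> [-46, 77, -28, 143, -118, 140, 134] -> [-46, 77, -28]
  [-19, 37, -33, -22, 24, 40, 9] -> [57, -111, 99, 66, -72, -120, -27] -> [65, -103, 107, 74, -64, -112, -19] -> [65, -103, 107]
  [5, -34, 37, -12, 22, 40, -5] -> [-15, 102, -111, 36, -66, -120, 15] -> [-7, 110, -103, 44, -58, -112, 23] -> [-7, 110, -103]
  [49, -2, -14] -> [-147, 6, 42] -> [-139, 14, 50] -> [-139, 14, 50]
  [-28, 13, 22, 10, -2, -9] -> [84, -39, -66, -30, 6, 27] -> [92, -31, -58, -22, 14, 35] -> [92, -31, -58]
  [11, 34, -26, -8, 24, 36, 13] -> [-33, -102, 78, 24, -72, -108, -39] -> [-25, -94, 86, 32, -64, -100, -31] -> [-25, -94, 86]

[-46, 77, -28]; [65, -103, 107]; [-7, 110, -103]; [-139, 14, 50]; [92, -31, -58]; [-25, -94, 86]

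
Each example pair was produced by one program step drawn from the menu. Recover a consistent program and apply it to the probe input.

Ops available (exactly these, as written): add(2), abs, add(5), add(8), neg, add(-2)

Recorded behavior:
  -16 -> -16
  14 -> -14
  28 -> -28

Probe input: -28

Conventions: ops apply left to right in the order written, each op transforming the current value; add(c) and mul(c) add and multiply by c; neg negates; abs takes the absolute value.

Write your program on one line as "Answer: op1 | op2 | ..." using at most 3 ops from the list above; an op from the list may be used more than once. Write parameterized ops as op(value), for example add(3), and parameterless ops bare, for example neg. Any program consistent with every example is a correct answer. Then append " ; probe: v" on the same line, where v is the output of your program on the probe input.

abs | neg ; probe: -28

Check, running the answer program on each example:
  -16 -> 16 -> -16
  14 -> 14 -> -14
  28 -> 28 -> -28
  probe: -28 -> 28 -> -28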